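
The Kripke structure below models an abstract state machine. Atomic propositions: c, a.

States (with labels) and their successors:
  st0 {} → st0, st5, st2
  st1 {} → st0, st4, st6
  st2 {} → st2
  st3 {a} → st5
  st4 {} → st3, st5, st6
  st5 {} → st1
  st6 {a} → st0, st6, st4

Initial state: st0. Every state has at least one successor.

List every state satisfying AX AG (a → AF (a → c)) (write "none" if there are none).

States satisfying AG (a → AF (a → c)): {st2}.
States satisfying AX AG (a → AF (a → c)): {st2}.

{st2}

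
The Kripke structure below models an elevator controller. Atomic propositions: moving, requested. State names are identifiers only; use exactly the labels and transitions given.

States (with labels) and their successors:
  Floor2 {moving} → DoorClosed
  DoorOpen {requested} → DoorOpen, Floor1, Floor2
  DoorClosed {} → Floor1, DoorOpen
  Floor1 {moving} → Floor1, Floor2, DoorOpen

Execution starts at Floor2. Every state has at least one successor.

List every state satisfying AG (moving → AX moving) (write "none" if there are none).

none

States satisfying moving → AX moving: {DoorOpen, DoorClosed}.
States satisfying AG (moving → AX moving): ∅.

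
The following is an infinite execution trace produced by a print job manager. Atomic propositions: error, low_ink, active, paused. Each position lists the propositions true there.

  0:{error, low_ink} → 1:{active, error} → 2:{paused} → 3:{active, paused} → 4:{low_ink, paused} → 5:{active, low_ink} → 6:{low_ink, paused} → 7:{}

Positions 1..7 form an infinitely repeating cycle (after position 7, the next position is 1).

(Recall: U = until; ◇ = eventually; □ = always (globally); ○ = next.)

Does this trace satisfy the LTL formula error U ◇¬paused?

Yes

Walking from position 0: ◇¬paused first holds at position 0, and error holds at every earlier position along the way, so error U ◇¬paused holds.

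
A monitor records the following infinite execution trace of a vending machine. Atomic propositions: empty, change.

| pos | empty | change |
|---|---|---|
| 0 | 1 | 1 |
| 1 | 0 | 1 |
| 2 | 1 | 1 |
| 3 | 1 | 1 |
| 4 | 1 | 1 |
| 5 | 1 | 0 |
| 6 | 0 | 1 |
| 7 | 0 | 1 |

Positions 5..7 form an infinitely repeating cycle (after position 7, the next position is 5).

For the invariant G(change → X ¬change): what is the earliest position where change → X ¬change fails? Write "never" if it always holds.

0

At position 0 the labels are {change, empty} and the next position 1 has {change}, so change → X ¬change is false there. This is the first violation.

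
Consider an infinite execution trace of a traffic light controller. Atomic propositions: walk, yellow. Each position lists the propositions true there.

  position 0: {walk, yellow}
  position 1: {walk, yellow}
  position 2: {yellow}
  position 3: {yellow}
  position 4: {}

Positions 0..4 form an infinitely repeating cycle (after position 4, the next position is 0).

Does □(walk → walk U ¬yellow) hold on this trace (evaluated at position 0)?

walk → walk U ¬yellow must hold at every position from 0 onward. It fails at position 0, so □(walk → walk U ¬yellow) is false.
Positions where walk holds: 0, 1.
Check walk U ¬yellow at each: 0→fails, 1→fails.

Does not hold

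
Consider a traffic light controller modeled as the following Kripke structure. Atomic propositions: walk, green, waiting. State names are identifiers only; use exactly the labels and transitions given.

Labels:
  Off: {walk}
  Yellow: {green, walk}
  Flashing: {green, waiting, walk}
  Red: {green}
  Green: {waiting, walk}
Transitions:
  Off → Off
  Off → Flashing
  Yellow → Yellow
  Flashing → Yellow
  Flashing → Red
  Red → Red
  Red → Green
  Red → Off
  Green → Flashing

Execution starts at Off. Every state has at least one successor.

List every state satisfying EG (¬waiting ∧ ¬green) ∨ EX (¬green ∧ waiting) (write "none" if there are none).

{Off, Red}

States satisfying ¬waiting ∧ ¬green: {Off}.
States satisfying EG (¬waiting ∧ ¬green): {Off}.
States satisfying ¬green ∧ waiting: {Green}.
States satisfying EX (¬green ∧ waiting): {Red}.
States satisfying EG (¬waiting ∧ ¬green) ∨ EX (¬green ∧ waiting): {Off, Red}.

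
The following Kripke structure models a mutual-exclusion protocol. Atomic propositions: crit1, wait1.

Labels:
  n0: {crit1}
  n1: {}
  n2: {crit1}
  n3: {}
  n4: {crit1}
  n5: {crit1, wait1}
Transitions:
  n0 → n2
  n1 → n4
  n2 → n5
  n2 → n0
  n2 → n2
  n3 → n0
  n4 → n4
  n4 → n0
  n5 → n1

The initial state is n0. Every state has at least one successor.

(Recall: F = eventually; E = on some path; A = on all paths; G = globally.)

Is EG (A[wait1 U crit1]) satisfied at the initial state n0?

States satisfying A[wait1 U crit1]: {n0, n2, n4, n5}.
States satisfying EG (A[wait1 U crit1]): {n0, n2, n4}.
n0 ∈ Sat(EG (A[wait1 U crit1])).

Holds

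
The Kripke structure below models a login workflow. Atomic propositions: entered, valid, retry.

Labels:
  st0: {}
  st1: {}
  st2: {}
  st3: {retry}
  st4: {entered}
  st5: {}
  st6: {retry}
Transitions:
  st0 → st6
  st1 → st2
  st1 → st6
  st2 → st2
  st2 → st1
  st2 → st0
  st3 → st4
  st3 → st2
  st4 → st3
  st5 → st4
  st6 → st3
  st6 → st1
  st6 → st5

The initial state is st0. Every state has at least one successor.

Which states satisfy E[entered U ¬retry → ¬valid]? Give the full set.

{st0, st1, st2, st3, st4, st5, st6}

States satisfying entered: {st4}.
States satisfying ¬retry → ¬valid: {st0, st1, st2, st3, st4, st5, st6}.
States satisfying E[entered U ¬retry → ¬valid]: {st0, st1, st2, st3, st4, st5, st6}.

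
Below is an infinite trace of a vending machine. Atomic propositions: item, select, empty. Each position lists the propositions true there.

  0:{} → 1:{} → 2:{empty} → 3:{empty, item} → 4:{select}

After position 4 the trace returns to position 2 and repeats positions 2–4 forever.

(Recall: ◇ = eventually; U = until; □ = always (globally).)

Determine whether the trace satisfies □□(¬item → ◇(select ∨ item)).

Holds

□(¬item → ◇(select ∨ item)) holds at every position 0..4, and those are all positions ever visited, so □□(¬item → ◇(select ∨ item)) holds.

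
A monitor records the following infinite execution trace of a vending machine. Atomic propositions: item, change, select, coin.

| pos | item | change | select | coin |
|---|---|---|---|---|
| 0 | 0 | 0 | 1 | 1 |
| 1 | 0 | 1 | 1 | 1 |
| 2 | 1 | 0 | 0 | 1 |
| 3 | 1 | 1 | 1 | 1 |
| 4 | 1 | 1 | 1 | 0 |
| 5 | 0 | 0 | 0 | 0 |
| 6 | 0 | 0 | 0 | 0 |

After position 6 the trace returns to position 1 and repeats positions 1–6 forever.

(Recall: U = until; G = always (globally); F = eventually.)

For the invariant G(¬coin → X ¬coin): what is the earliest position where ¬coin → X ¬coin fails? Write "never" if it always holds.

Check ¬coin → X ¬coin at each position in order: 0 ✓, 1 ✓, 2 ✓, 3 ✓, 4 ✓, 5 ✓.
At position 6 the labels are {} and the next position 1 has {change, coin, select}, so ¬coin → X ¬coin is false there. This is the first violation.

6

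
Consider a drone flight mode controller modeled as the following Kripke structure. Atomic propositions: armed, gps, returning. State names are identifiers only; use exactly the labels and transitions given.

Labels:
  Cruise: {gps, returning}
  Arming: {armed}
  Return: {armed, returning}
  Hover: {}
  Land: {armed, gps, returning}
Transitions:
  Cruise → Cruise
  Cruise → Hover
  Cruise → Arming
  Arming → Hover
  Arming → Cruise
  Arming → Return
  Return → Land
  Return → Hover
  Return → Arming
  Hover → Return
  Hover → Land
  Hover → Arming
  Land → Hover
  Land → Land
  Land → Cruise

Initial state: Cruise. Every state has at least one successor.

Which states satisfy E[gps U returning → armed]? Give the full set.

{Cruise, Arming, Return, Hover, Land}

States satisfying gps: {Cruise, Land}.
States satisfying returning → armed: {Arming, Return, Hover, Land}.
States satisfying E[gps U returning → armed]: {Cruise, Arming, Return, Hover, Land}.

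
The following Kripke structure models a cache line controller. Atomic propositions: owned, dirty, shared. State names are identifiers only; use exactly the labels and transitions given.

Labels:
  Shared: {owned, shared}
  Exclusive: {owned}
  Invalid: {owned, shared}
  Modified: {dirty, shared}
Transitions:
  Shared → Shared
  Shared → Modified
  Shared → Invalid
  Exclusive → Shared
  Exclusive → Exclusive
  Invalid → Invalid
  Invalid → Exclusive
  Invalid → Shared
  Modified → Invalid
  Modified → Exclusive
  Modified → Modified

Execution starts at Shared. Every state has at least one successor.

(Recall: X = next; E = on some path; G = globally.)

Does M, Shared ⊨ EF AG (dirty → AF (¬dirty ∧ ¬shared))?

States satisfying AG (dirty → AF (¬dirty ∧ ¬shared)): ∅.
States satisfying EF AG (dirty → AF (¬dirty ∧ ¬shared)): ∅.
No suitable path/successor from Shared witnesses the formula.
Shared ∉ Sat(EF AG (dirty → AF (¬dirty ∧ ¬shared))).

Violated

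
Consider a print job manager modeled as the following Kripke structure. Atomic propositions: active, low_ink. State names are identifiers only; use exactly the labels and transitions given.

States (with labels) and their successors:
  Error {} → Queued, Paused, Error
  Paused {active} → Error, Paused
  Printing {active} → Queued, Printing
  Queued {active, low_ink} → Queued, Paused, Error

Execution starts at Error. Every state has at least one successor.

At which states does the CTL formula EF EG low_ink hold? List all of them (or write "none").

States satisfying EG low_ink: {Queued}.
States satisfying EF EG low_ink: {Error, Paused, Printing, Queued}.

{Error, Paused, Printing, Queued}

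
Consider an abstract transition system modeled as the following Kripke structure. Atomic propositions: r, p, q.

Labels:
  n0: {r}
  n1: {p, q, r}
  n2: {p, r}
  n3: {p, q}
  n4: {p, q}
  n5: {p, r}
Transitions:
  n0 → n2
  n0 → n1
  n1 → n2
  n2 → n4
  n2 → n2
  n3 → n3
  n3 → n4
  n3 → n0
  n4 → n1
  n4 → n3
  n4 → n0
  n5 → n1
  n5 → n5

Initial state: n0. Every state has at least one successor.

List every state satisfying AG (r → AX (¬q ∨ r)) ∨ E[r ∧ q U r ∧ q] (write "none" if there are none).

{n1}

States satisfying r → AX (¬q ∨ r): {n0, n1, n3, n4, n5}.
States satisfying AG (r → AX (¬q ∨ r)): ∅.
States satisfying r ∧ q: {n1}.
States satisfying E[r ∧ q U r ∧ q]: {n1}.
States satisfying AG (r → AX (¬q ∨ r)) ∨ E[r ∧ q U r ∧ q]: {n1}.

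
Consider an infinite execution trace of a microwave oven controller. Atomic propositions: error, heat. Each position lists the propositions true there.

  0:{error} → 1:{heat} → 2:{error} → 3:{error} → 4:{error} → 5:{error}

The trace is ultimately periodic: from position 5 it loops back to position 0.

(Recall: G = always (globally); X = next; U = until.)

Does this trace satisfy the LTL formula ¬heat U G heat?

Walking from position 0: at position 1, G heat has not yet held and ¬heat fails, so ¬heat U G heat is false.

No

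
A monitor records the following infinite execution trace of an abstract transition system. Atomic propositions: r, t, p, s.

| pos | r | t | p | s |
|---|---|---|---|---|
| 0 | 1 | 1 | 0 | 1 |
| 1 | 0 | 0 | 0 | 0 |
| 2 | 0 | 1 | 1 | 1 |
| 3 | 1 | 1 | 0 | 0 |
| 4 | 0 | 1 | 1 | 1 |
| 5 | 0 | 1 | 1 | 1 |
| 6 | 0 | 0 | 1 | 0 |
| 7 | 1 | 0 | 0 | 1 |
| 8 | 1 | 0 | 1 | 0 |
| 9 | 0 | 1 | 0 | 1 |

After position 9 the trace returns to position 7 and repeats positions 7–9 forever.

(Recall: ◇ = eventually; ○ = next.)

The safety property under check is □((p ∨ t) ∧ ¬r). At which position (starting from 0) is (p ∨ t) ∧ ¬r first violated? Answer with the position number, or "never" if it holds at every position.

At position 0 the labels are {r, s, t}, so (p ∨ t) ∧ ¬r is false there. This is the first violation.

0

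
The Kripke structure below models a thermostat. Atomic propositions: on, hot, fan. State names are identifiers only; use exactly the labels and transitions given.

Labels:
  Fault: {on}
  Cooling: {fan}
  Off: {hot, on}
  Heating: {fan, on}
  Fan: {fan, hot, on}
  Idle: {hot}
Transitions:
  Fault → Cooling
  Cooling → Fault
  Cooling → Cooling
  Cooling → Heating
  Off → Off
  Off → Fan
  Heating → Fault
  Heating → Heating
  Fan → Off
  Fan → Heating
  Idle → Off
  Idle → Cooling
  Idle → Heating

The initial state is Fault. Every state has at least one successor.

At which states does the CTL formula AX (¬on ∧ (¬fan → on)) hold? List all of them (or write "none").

{Fault}

States satisfying ¬on ∧ (¬fan → on): {Cooling}.
States satisfying AX (¬on ∧ (¬fan → on)): {Fault}.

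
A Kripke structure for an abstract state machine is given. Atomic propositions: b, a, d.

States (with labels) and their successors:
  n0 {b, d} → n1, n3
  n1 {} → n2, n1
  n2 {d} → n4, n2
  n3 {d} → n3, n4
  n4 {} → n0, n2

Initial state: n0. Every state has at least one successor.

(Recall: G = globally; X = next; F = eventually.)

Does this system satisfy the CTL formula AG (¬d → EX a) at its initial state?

Does not hold

States satisfying ¬d → EX a: {n0, n2, n3}.
States satisfying AG (¬d → EX a): ∅.
n1 is reachable from n0 and violates ¬d → EX a, so AG fails at n0.
n0 ∉ Sat(AG (¬d → EX a)).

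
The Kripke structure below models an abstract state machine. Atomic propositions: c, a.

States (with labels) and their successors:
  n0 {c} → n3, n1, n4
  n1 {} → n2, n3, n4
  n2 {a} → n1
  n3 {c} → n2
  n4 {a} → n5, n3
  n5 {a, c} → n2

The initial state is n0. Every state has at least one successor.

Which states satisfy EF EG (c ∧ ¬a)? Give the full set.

none

States satisfying EG (c ∧ ¬a): ∅.
States satisfying EF EG (c ∧ ¬a): ∅.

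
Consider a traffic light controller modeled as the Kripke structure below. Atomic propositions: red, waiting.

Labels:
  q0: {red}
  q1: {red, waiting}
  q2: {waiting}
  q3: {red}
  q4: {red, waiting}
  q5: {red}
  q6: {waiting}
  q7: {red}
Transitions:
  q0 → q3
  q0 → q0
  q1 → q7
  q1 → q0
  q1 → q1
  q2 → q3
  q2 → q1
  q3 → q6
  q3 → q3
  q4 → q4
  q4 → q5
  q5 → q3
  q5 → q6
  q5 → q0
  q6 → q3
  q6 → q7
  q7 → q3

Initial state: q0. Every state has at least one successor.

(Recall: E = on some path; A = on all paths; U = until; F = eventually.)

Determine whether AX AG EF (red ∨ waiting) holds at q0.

Satisfied

States satisfying AG EF (red ∨ waiting): {q0, q1, q2, q3, q4, q5, q6, q7}.
States satisfying AX AG EF (red ∨ waiting): {q0, q1, q2, q3, q4, q5, q6, q7}.
q0 ∈ Sat(AX AG EF (red ∨ waiting)).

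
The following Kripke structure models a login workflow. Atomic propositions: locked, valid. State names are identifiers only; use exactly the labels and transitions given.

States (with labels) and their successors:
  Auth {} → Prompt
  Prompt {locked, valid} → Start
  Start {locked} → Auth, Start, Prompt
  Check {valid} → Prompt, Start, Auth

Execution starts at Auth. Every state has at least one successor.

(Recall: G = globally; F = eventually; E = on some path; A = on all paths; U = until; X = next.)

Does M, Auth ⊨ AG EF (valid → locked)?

Yes

States satisfying EF (valid → locked): {Auth, Prompt, Start, Check}.
States satisfying AG EF (valid → locked): {Auth, Prompt, Start, Check}.
Every state reachable from Auth satisfies EF (valid → locked).
Auth ∈ Sat(AG EF (valid → locked)).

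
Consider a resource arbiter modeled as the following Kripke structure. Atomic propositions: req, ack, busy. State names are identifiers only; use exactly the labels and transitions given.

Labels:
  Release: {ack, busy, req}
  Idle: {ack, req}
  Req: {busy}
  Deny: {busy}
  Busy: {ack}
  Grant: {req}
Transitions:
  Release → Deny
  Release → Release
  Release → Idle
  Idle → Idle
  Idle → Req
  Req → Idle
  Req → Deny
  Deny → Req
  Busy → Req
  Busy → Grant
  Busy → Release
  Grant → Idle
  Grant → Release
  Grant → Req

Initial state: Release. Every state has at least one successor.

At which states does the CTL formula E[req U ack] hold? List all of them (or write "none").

States satisfying req: {Release, Idle, Grant}.
States satisfying ack: {Release, Idle, Busy}.
States satisfying E[req U ack]: {Release, Idle, Busy, Grant}.

{Release, Idle, Busy, Grant}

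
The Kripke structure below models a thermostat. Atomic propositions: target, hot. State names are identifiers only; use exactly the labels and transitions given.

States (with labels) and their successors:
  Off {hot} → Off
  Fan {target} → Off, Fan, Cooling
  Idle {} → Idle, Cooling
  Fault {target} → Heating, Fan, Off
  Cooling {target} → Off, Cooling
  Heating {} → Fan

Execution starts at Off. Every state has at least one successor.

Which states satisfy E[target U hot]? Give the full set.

States satisfying target: {Fan, Fault, Cooling}.
States satisfying hot: {Off}.
States satisfying E[target U hot]: {Off, Fan, Fault, Cooling}.

{Off, Fan, Fault, Cooling}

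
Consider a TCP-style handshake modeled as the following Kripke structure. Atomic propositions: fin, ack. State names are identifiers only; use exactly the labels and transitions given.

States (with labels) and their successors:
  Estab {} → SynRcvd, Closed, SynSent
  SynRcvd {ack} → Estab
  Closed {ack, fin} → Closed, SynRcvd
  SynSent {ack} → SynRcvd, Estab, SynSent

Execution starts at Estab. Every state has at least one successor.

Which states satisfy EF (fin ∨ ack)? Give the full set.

States satisfying fin ∨ ack: {SynRcvd, Closed, SynSent}.
States satisfying EF (fin ∨ ack): {Estab, SynRcvd, Closed, SynSent}.

{Estab, SynRcvd, Closed, SynSent}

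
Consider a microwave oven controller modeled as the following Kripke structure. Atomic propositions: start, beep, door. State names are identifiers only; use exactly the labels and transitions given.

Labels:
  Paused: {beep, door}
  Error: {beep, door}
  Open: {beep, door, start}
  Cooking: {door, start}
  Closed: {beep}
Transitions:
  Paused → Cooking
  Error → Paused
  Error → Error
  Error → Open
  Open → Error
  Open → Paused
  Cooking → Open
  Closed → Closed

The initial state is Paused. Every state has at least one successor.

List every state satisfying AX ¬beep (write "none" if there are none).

States satisfying ¬beep: {Cooking}.
States satisfying AX ¬beep: {Paused}.

{Paused}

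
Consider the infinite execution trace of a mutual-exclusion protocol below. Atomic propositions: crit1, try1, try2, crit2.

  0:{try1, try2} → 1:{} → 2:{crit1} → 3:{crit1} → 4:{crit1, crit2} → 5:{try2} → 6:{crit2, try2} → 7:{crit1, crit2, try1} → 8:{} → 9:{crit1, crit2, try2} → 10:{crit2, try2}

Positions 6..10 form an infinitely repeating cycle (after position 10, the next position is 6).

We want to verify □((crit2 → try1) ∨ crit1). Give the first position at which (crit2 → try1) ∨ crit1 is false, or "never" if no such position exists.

6

Check (crit2 → try1) ∨ crit1 at each position in order: 0 ✓, 1 ✓, 2 ✓, 3 ✓, 4 ✓, 5 ✓.
At position 6 the labels are {crit2, try2}, so (crit2 → try1) ∨ crit1 is false there. This is the first violation.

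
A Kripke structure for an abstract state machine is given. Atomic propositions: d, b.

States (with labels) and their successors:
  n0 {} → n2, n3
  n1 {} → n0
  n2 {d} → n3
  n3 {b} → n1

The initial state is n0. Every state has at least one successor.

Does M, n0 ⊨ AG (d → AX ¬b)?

States satisfying d → AX ¬b: {n0, n1, n3}.
States satisfying AG (d → AX ¬b): ∅.
n2 is reachable from n0 and violates d → AX ¬b, so AG fails at n0.
n0 ∉ Sat(AG (d → AX ¬b)).

Does not hold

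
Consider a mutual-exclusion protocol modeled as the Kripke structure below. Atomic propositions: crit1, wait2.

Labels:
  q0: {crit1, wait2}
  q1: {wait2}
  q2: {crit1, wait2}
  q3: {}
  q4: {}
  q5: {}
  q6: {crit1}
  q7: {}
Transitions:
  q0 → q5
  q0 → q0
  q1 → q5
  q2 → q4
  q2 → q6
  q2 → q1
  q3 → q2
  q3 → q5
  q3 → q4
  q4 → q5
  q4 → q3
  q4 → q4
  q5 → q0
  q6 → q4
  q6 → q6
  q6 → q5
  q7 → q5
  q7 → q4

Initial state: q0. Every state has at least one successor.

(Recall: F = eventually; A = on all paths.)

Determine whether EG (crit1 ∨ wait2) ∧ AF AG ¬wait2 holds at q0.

States satisfying crit1 ∨ wait2: {q0, q1, q2, q6}.
States satisfying EG (crit1 ∨ wait2): {q0, q2, q6}.
States satisfying AG ¬wait2: ∅.
States satisfying AF AG ¬wait2: ∅.
States satisfying EG (crit1 ∨ wait2) ∧ AF AG ¬wait2: ∅.
q0 ∉ Sat(EG (crit1 ∨ wait2) ∧ AF AG ¬wait2).

Does not hold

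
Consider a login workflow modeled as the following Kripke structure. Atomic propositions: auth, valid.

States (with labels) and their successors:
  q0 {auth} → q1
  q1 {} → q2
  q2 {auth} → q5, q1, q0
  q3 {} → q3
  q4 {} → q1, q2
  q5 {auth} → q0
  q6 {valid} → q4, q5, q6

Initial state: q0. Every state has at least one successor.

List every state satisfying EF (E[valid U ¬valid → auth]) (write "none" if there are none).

States satisfying E[valid U ¬valid → auth]: {q0, q2, q5, q6}.
States satisfying EF (E[valid U ¬valid → auth]): {q0, q1, q2, q4, q5, q6}.

{q0, q1, q2, q4, q5, q6}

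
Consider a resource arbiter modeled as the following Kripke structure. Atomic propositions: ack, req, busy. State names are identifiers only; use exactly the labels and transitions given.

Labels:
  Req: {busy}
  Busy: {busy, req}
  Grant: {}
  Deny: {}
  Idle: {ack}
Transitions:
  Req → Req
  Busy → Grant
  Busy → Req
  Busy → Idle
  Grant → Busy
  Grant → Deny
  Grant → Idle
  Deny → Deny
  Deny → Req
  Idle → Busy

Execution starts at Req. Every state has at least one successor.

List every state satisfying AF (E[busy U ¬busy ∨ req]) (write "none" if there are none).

{Busy, Grant, Deny, Idle}

States satisfying E[busy U ¬busy ∨ req]: {Busy, Grant, Deny, Idle}.
States satisfying AF (E[busy U ¬busy ∨ req]): {Busy, Grant, Deny, Idle}.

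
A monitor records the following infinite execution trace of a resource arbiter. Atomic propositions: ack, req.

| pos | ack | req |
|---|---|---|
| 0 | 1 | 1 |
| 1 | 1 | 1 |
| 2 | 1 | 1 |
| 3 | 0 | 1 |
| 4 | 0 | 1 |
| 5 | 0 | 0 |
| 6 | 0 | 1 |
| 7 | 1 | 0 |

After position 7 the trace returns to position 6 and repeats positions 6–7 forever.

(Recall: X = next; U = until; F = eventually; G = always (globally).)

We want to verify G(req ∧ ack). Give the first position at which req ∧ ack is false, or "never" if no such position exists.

3

Check req ∧ ack at each position in order: 0 ✓, 1 ✓, 2 ✓.
At position 3 the labels are {req}, so req ∧ ack is false there. This is the first violation.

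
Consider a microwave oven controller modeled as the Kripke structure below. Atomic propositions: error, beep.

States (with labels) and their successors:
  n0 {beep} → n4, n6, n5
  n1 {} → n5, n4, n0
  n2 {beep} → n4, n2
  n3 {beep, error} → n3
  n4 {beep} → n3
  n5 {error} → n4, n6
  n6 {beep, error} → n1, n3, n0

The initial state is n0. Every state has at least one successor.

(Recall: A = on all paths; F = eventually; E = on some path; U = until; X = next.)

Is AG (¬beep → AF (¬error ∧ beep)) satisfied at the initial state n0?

States satisfying ¬beep → AF (¬error ∧ beep): {n0, n2, n3, n4, n6}.
States satisfying AG (¬beep → AF (¬error ∧ beep)): {n2, n3, n4}.
n1 is reachable from n0 and violates ¬beep → AF (¬error ∧ beep), so AG fails at n0.
n0 ∉ Sat(AG (¬beep → AF (¬error ∧ beep))).

No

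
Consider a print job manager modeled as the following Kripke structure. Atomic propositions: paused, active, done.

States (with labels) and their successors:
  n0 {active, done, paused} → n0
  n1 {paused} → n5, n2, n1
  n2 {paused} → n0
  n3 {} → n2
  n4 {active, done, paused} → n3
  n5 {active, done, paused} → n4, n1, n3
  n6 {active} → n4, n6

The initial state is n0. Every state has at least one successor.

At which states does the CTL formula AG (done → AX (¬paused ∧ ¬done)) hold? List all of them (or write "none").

States satisfying done → AX (¬paused ∧ ¬done): {n1, n2, n3, n4, n6}.
States satisfying AG (done → AX (¬paused ∧ ¬done)): ∅.

none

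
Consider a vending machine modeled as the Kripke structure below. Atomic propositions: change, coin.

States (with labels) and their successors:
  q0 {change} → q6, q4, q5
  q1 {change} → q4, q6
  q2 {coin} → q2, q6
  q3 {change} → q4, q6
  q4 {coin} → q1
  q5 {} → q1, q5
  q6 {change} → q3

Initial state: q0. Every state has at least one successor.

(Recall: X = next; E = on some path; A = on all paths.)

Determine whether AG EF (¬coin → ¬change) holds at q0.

Yes

States satisfying EF (¬coin → ¬change): {q0, q1, q2, q3, q4, q5, q6}.
States satisfying AG EF (¬coin → ¬change): {q0, q1, q2, q3, q4, q5, q6}.
Every state reachable from q0 satisfies EF (¬coin → ¬change).
q0 ∈ Sat(AG EF (¬coin → ¬change)).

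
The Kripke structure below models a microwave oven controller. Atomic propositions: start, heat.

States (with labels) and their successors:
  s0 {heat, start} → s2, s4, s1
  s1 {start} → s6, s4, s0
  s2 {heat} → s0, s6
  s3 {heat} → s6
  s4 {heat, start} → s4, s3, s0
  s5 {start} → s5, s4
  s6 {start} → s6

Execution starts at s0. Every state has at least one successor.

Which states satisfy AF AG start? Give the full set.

{s3, s6}

States satisfying AG start: {s6}.
States satisfying AF AG start: {s3, s6}.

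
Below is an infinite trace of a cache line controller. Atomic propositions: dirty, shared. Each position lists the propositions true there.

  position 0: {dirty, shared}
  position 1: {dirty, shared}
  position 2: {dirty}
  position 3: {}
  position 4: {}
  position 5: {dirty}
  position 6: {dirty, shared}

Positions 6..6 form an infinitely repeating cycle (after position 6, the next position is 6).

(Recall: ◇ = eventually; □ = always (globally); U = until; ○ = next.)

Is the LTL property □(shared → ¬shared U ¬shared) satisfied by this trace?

Does not hold

shared → ¬shared U ¬shared must hold at every position from 0 onward. It fails at position 0, so □(shared → ¬shared U ¬shared) is false.
Positions where shared holds: 0, 1, 6.
Check ¬shared U ¬shared at each: 0→fails, 1→fails, 6→fails.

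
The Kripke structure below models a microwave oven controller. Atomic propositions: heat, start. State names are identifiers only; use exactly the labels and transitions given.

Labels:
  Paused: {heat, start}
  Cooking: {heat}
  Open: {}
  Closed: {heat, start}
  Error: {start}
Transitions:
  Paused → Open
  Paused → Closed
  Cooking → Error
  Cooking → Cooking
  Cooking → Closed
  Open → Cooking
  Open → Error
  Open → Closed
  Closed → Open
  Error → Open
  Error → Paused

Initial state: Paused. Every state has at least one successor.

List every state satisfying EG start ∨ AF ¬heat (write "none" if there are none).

States satisfying start: {Paused, Closed, Error}.
States satisfying EG start: ∅.
States satisfying ¬heat: {Open, Error}.
States satisfying AF ¬heat: {Paused, Open, Closed, Error}.
States satisfying EG start ∨ AF ¬heat: {Paused, Open, Closed, Error}.

{Paused, Open, Closed, Error}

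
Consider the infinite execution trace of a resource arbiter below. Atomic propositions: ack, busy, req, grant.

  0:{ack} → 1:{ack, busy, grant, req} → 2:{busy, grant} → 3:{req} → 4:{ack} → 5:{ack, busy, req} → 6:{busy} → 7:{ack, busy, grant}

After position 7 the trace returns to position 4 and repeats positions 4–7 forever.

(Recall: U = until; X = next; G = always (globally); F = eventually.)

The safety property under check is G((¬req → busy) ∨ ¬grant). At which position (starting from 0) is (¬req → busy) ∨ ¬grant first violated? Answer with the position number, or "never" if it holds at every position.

never

(¬req → busy) ∨ ¬grant holds at every position 0..7, and those are all the positions the trace ever visits, so the invariant G((¬req → busy) ∨ ¬grant) is never violated.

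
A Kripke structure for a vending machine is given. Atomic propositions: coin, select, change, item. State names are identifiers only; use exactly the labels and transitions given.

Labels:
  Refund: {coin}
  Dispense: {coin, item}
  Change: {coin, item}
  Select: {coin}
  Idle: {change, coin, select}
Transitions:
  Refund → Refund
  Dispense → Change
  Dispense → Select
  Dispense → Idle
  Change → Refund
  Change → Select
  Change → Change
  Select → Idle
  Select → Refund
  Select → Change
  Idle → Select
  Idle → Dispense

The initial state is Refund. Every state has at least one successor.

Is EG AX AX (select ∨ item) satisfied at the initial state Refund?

Violated

States satisfying AX AX (select ∨ item): ∅.
States satisfying EG AX AX (select ∨ item): ∅.
No suitable path/successor from Refund witnesses the formula.
Refund ∉ Sat(EG AX AX (select ∨ item)).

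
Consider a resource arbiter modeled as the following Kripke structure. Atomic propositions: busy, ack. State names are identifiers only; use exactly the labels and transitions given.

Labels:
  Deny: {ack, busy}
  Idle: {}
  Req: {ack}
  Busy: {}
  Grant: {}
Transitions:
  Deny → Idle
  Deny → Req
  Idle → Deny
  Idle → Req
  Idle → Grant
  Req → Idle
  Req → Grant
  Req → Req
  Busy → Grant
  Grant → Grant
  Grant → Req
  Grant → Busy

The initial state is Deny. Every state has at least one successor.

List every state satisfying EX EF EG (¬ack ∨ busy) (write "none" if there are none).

{Deny, Idle, Req, Busy, Grant}

States satisfying EF EG (¬ack ∨ busy): {Deny, Idle, Req, Busy, Grant}.
States satisfying EX EF EG (¬ack ∨ busy): {Deny, Idle, Req, Busy, Grant}.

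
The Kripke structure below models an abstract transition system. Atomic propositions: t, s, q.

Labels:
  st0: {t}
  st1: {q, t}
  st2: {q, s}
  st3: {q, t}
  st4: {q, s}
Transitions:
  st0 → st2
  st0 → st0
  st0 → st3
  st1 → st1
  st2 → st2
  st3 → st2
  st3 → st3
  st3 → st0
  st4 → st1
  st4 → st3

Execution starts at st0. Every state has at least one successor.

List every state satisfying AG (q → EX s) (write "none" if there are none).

States satisfying q → EX s: {st0, st2, st3}.
States satisfying AG (q → EX s): {st0, st2, st3}.

{st0, st2, st3}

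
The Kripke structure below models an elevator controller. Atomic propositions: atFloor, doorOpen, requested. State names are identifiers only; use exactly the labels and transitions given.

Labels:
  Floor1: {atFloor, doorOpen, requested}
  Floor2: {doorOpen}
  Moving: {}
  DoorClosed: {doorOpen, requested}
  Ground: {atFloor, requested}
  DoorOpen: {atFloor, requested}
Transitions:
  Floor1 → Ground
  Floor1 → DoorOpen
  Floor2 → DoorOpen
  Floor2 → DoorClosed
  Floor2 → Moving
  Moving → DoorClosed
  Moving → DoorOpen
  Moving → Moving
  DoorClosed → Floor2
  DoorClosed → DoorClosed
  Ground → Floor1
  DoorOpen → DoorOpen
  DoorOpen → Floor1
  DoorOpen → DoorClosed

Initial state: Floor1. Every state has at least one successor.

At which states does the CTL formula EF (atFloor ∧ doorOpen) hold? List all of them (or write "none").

States satisfying atFloor ∧ doorOpen: {Floor1}.
States satisfying EF (atFloor ∧ doorOpen): {Floor1, Floor2, Moving, DoorClosed, Ground, DoorOpen}.

{Floor1, Floor2, Moving, DoorClosed, Ground, DoorOpen}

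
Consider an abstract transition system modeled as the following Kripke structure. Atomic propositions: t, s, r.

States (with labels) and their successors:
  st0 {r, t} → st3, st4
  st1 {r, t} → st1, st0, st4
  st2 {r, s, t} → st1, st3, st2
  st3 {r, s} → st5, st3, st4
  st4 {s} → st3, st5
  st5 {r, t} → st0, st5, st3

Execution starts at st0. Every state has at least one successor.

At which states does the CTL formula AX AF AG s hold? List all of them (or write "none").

States satisfying AF AG s: ∅.
States satisfying AX AF AG s: ∅.

none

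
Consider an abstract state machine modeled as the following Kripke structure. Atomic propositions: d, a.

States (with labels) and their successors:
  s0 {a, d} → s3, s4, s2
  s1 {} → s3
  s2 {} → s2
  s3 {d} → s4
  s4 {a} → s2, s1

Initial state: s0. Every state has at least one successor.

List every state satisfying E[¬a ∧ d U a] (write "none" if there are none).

{s0, s3, s4}

States satisfying ¬a ∧ d: {s3}.
States satisfying a: {s0, s4}.
States satisfying E[¬a ∧ d U a]: {s0, s3, s4}.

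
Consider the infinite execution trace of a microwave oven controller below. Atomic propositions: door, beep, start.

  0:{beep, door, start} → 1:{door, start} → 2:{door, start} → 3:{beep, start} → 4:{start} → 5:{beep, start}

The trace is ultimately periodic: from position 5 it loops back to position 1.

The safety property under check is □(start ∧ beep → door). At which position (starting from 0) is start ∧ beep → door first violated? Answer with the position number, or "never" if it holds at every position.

3

Check start ∧ beep → door at each position in order: 0 ✓, 1 ✓, 2 ✓.
At position 3 the labels are {beep, start}, so start ∧ beep → door is false there. This is the first violation.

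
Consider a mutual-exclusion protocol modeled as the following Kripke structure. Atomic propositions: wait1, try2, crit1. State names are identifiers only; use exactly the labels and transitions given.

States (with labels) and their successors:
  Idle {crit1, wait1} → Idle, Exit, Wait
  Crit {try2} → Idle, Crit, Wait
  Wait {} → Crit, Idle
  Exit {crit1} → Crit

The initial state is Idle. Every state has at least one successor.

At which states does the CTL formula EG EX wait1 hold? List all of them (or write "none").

States satisfying EX wait1: {Idle, Crit, Wait}.
States satisfying EG EX wait1: {Idle, Crit, Wait}.

{Idle, Crit, Wait}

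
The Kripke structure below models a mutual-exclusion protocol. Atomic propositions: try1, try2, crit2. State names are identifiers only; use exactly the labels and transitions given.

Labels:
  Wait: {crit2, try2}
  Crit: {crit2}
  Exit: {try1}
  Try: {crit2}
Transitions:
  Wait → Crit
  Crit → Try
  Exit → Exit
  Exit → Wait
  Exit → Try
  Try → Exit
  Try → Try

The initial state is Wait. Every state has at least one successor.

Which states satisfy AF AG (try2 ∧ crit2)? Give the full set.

States satisfying AG (try2 ∧ crit2): ∅.
States satisfying AF AG (try2 ∧ crit2): ∅.

none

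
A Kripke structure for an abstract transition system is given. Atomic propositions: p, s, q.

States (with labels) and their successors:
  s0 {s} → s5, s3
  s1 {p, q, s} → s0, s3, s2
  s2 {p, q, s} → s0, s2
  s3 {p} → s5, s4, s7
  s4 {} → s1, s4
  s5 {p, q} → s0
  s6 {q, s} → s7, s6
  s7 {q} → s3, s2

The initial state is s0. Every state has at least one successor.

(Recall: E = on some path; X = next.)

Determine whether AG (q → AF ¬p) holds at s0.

States satisfying q → AF ¬p: {s0, s3, s4, s5, s6, s7}.
States satisfying AG (q → AF ¬p): ∅.
s1 is reachable from s0 and violates q → AF ¬p, so AG fails at s0.
s0 ∉ Sat(AG (q → AF ¬p)).

Does not hold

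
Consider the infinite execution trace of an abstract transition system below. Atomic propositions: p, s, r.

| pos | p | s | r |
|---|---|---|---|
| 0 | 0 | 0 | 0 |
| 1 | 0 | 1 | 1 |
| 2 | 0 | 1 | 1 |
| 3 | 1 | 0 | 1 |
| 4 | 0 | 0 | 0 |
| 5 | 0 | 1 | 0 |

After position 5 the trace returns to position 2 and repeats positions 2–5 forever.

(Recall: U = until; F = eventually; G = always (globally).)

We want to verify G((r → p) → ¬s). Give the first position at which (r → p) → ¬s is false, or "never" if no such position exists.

5

Check (r → p) → ¬s at each position in order: 0 ✓, 1 ✓, 2 ✓, 3 ✓, 4 ✓.
At position 5 the labels are {s}, so (r → p) → ¬s is false there. This is the first violation.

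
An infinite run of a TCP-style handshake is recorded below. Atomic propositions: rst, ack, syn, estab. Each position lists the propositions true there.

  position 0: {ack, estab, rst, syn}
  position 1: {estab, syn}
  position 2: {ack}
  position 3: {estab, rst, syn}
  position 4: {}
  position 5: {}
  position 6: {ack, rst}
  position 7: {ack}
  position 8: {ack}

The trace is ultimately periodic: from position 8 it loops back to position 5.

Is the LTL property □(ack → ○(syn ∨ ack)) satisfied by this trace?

ack → ○(syn ∨ ack) must hold at every position from 0 onward. It fails at position 8, so □(ack → ○(syn ∨ ack)) is false.
Positions where ack holds: 0, 2, 6, 7, 8.
Check ○(syn ∨ ack) at each: 0→ok, 2→ok, 6→ok, 7→ok, 8→fails.

No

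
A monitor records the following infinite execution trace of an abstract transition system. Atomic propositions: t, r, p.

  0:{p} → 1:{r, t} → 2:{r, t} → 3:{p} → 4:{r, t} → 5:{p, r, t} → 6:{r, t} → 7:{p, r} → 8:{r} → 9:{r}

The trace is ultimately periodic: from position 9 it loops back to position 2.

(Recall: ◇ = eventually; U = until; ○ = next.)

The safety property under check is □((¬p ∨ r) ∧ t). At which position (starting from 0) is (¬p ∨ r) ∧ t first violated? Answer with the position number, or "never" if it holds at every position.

At position 0 the labels are {p}, so (¬p ∨ r) ∧ t is false there. This is the first violation.

0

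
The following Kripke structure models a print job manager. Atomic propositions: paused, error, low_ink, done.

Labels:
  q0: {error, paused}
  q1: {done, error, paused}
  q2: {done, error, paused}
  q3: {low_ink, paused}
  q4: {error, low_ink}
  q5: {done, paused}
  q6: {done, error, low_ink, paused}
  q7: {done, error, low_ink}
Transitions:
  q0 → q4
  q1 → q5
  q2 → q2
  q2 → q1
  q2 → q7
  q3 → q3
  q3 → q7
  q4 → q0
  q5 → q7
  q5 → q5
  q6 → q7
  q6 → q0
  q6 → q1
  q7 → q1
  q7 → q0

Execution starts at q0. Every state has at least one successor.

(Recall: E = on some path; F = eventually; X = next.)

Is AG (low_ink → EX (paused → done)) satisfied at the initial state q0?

States satisfying low_ink → EX (paused → done): {q0, q1, q2, q3, q5, q6, q7}.
States satisfying AG (low_ink → EX (paused → done)): ∅.
q4 is reachable from q0 and violates low_ink → EX (paused → done), so AG fails at q0.
q0 ∉ Sat(AG (low_ink → EX (paused → done))).

Violated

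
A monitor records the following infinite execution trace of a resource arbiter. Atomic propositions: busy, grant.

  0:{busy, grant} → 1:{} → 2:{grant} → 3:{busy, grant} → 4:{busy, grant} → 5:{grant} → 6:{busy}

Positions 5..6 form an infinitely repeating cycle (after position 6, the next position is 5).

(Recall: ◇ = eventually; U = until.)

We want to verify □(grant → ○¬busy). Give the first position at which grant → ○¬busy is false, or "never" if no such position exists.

Check grant → ○¬busy at each position in order: 0 ✓, 1 ✓.
At position 2 the labels are {grant} and the next position 3 has {busy, grant}, so grant → ○¬busy is false there. This is the first violation.

2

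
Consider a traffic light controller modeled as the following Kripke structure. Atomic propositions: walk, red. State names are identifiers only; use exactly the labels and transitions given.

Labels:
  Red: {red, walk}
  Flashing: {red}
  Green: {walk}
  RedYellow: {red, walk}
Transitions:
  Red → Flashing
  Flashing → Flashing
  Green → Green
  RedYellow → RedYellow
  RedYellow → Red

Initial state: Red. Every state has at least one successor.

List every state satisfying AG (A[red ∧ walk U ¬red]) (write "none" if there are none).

States satisfying A[red ∧ walk U ¬red]: {Green}.
States satisfying AG (A[red ∧ walk U ¬red]): {Green}.

{Green}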